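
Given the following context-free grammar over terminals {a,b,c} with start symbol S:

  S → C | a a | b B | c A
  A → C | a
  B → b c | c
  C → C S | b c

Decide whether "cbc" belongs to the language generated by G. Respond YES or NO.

CNF form of G:
  S -> C S | T0 B | T0 T1 | T1 A | T2 T2
  A -> C S | T0 T1 | a
  B -> T0 T1 | c
  C -> C S | T0 T1
  T0 -> b
  T1 -> c
  T2 -> a

CYK table (by increasing span):
  [0..0]={B,T1}  "c"  orig:{B}
  [1..1]={T0}  "b"  orig:{}
  [2..2]={B,T1}  "c"  orig:{B}
  [0..1]=∅  "cb"
  [1..2]={A,B,C,S}  "bc"
  [0..2]={S}  "cbc"

S ∈ T[0,2] ⇒ YES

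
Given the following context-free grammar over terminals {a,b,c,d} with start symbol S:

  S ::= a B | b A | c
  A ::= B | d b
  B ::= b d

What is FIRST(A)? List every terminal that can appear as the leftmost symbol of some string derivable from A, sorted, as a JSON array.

FIRST sets, iterate to fixpoint:
round 1:
  A via A→d b: +{d}
  B via B→b d: +{b}
  S via S→a B: +{a}
  S via S→b A: +{b}
  S via S→c: +{c}
  FIRST(S)={a,b,c}  FIRST(A)={d}  FIRST(B)={b}
round 2:
  A via A→B: +{b}
  FIRST(S)={a,b,c}  FIRST(A)={b,d}  FIRST(B)={b}
round 3: done
  FIRST(S)={a,b,c}  FIRST(A)={b,d}  FIRST(B)={b}

FIRST(A) = ["b", "d"]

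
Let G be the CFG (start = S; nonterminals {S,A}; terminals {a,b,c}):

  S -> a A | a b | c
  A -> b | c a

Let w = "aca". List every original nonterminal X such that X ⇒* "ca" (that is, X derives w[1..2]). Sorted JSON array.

Convert to CNF:
  S -> T1 A | T1 T2 | c
  A -> T0 T1 | b
  T0 -> c
  T1 -> a
  T2 -> b

CYK table (by increasing span) (cells [i..j] with 1 ≤ i ≤ j ≤ 2 only):
  [1..1]={S,T0}  "c"  orig:{S}
  [2..2]={T1}  "a"  orig:{}
  [1..2]={A}  "ca"

Original NTs in T[1,2] deriving "ca": ["A"]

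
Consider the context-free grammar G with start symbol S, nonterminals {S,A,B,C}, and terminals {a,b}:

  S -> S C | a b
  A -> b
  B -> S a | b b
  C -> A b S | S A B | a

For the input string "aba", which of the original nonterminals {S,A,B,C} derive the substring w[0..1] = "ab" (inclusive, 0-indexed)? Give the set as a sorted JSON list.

CNF form of G:
  S -> S C | T0 T1
  A -> b
  B -> S T0 | T1 T1
  C -> A X2 | S X3 | a
  T0 -> a
  T1 -> b
  X2 -> T1 S
  X3 -> A B

Fill CYK table bottom-up, restricted to cells inside w[0..1]:
  [0..0]={C,T0}  "a"  orig:{C}
  [1..1]={A,T1}  "b"  orig:{A}
  [0..1]={S}  "ab"

Original NTs in T[0,1] deriving "ab": ["S"]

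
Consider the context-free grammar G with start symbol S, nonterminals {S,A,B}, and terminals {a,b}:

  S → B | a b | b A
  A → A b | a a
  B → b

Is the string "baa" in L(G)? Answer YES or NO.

CNF form of G:
  S -> T0 A | T1 T0 | b
  A -> A T0 | T1 T1
  B -> b
  T0 -> b
  T1 -> a

Fill CYK table bottom-up:
  [0..0]={B,S,T0}  "b"  orig:{B,S}
  [1..1]={T1}  "a"  orig:{}
  [2..2]={T1}  "a"  orig:{}
  [0..1]=∅  "ba"
  [1..2]={A}  "aa"
  [0..2]={S}  "baa"

S ∈ T[0,2] ⇒ YES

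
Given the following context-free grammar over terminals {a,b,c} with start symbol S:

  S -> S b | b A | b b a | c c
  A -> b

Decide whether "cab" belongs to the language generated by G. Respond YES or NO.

CNF form of G:
  S -> S T0 | T0 A | T0 X3 | T2 T2
  A -> b
  T0 -> b
  T1 -> a
  T2 -> c
  X3 -> T0 T1

CYK fill:
  [0..0]={T2}  "c"  orig:{}
  [1..1]={T1}  "a"  orig:{}
  [2..2]={A,T0}  "b"  orig:{A}
  [0..1]=∅  "ca"
  [1..2]=∅  "ab"
  [0..2]=∅  "cab"

S ∉ T[0,2] ⇒ NO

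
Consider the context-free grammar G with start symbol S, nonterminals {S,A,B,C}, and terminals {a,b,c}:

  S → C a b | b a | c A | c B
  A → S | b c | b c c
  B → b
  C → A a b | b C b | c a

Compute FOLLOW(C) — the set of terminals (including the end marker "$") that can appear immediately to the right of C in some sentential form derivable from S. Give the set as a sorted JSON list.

Compute FIRST by fixpoint:
[1]
  A via A→b c: +{b}
  B via B→b: +{b}
  C via C→A a b: +{b}
  C via C→c a: +{c}
  S via S→C a b: +{b,c}
  S: {b,c}  A: {b}  B: {b}  C: {b,c}
[2]
  A via A→S: +{c}
  S: {b,c}  A: {b,c}  B: {b}  C: {b,c}
[3] — fixpoint
  S: {b,c}  A: {b,c}  B: {b}  C: {b,c}

Compute FOLLOW by fixpoint:
FOLLOW(S) := {$}
round 1:
  C→A a b: FOLLOW(A) ⊇ FIRST(a) = {a}; new: +{a}
  C→b C b: FOLLOW(C) ⊇ FIRST(b) = {b}; new: +{b}
  S→C a b: FOLLOW(C) ⊇ FIRST(a) = {a}; new: +{a}
  S→c A: FOLLOW(A) ⊇ FOLLOW(S) ⊇ {$}; new: +{$}
  S→c B: FOLLOW(B) ⊇ FOLLOW(S) ⊇ {$}; new: +{$}
  FOLLOW[S]={$}  FOLLOW[A]={$,a}  FOLLOW[B]={$}  FOLLOW[C]={a,b}
round 2:
  A→S: FOLLOW(S) ⊇ FOLLOW(A) ⊇ {$,a}; new: +{a}
  S→c B: FOLLOW(B) ⊇ FOLLOW(S) ⊇ {$,a}; new: +{a}
  FOLLOW[S]={$,a}  FOLLOW[A]={$,a}  FOLLOW[B]={$,a}  FOLLOW[C]={a,b}
round 3: (stable)
  FOLLOW[S]={$,a}  FOLLOW[A]={$,a}  FOLLOW[B]={$,a}  FOLLOW[C]={a,b}

FOLLOW(C) = ["a", "b"]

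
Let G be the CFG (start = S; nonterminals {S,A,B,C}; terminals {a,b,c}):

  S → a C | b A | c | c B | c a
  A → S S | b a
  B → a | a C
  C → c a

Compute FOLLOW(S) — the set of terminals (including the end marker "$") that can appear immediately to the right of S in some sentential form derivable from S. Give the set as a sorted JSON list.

FIRST sets, iterate to fixpoint:
pass 1:
  A via A→b a: +{b}
  B via B→a: +{a}
  C via C→c a: +{c}
  S via S→a C: +{a}
  S via S→b A: +{b}
  S via S→c: +{c}
  FIRST[S]={a,b,c}  FIRST[A]={b}  FIRST[B]={a}  FIRST[C]={c}
pass 2:
  A via A→S S: +{a,c}
  FIRST[S]={a,b,c}  FIRST[A]={a,b,c}  FIRST[B]={a}  FIRST[C]={c}
pass 3: (stable)
  FIRST[S]={a,b,c}  FIRST[A]={a,b,c}  FIRST[B]={a}  FIRST[C]={c}

FOLLOW iteration:
initialize: $ ∈ FOLLOW(S)
iter 1:
  A→S S: FOLLOW(S) ⊇ FIRST(S) = {a,b,c}; new: +{a,b,c}
  S→a C: FOLLOW(C) ⊇ FOLLOW(S) ⊇ {$,a,b,c}; new: +{$,a,b,c}
  S→b A: FOLLOW(A) ⊇ FOLLOW(S) ⊇ {$,a,b,c}; new: +{$,a,b,c}
  S→c B: FOLLOW(B) ⊇ FOLLOW(S) ⊇ {$,a,b,c}; new: +{$,a,b,c}
  FOLLOW[S]={$,a,b,c}  FOLLOW[A]={$,a,b,c}  FOLLOW[B]={$,a,b,c}  FOLLOW[C]={$,a,b,c}
iter 2: done
  FOLLOW[S]={$,a,b,c}  FOLLOW[A]={$,a,b,c}  FOLLOW[B]={$,a,b,c}  FOLLOW[C]={$,a,b,c}

FOLLOW(S) = ["$", "a", "b", "c"]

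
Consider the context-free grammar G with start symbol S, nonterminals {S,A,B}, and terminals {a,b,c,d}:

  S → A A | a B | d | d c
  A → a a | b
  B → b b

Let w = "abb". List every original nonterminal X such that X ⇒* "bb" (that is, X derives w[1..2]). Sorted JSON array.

Convert to CNF:
  S -> A A | T0 B | T2 T3 | d
  A -> T0 T0 | b
  B -> T1 T1
  T0 -> a
  T1 -> b
  T2 -> d
  T3 -> c

CYK fill, restricted to cells inside w[1..2]:
  T[1,1] 'b' = {A,T1}  orig:{A}
  T[2,2] 'b' = {A,T1}  orig:{A}
  T[1,2] 'bb' = {B,S}

Original NTs in T[1,2] deriving "bb": ["B", "S"]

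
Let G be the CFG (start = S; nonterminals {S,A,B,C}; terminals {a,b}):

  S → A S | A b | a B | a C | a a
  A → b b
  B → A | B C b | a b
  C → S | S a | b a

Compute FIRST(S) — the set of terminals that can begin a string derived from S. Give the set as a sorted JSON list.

FIRST iteration:
iter 1:
  A via A→b b: +{b}
  B via B→A: +{b}
  B via B→a b: +{a}
  C via C→b a: +{b}
  S via S→A S: +{b}
  S via S→a B: +{a}
  FIRST(S)={a,b}  FIRST(A)={b}  FIRST(B)={a,b}  FIRST(C)={b}
iter 2:
  C via C→S: +{a}
  FIRST(S)={a,b}  FIRST(A)={b}  FIRST(B)={a,b}  FIRST(C)={a,b}
iter 3: (no change)
  FIRST(S)={a,b}  FIRST(A)={b}  FIRST(B)={a,b}  FIRST(C)={a,b}

FIRST(S) = ["a", "b"]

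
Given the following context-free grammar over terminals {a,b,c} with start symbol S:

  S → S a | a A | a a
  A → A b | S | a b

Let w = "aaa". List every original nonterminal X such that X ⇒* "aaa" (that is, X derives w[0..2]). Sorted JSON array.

CNF form of G:
  S -> S T1 | T1 A | T1 T1
  A -> A T0 | S T1 | T1 A | T1 T0 | T1 T1
  T0 -> b
  T1 -> a

Fill CYK table bottom-up — only the sub-triangle for w[0..2]:
  cell(0,0) a: {T1}  orig:{}
  cell(1,1) a: {T1}  orig:{}
  cell(2,2) a: {T1}  orig:{}
  cell(0,1) aa: {A,S}
  cell(1,2) aa: {A,S}
  cell(0,2) aaa: {A,S}

Original NTs in T[0,2] deriving "aaa": ["A", "S"]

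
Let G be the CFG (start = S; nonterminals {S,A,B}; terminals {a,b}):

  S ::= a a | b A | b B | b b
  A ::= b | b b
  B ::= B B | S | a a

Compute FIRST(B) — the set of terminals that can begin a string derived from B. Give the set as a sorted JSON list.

FIRST iteration:
iter 1:
  A via A→b: +{b}
  B via B→a a: +{a}
  S via S→a a: +{a}
  S via S→b A: +{b}
  S: {a,b}  A: {b}  B: {a}
iter 2:
  B via B→S: +{b}
  S: {a,b}  A: {b}  B: {a,b}
iter 3: (no change)
  S: {a,b}  A: {b}  B: {a,b}

FIRST(B) = ["a", "b"]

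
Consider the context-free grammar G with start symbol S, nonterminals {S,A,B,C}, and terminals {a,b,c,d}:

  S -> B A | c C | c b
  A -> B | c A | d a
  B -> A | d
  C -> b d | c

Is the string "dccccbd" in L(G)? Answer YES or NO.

Convert to CNF:
  S -> B A | T0 C | T0 T3
  A -> T0 A | T1 T2 | d
  B -> T0 A | T1 T2 | d
  C -> T3 T1 | c
  T0 -> c
  T1 -> d
  T2 -> a
  T3 -> b

Fill CYK table bottom-up:
  cell(0,0) d: {A,B,T1}  orig:{A,B}
  cell(1,1) c: {C,T0}  orig:{C}
  cell(2,2) c: {C,T0}  orig:{C}
  cell(3,3) c: {C,T0}  orig:{C}
  cell(4,4) c: {C,T0}  orig:{C}
  cell(5,5) b: {T3}  orig:{}
  cell(6,6) d: {A,B,T1}  orig:{A,B}
  cell(0,1) dc: ∅
  cell(1,2) cc: {S}
  cell(2,3) cc: {S}
  cell(3,4) cc: {S}
  cell(4,5) cb: {S}
  cell(5,6) bd: {C}
  cell(0,2) dcc: ∅
  cell(1,3) ccc: ∅
  cell(2,4) ccc: ∅
  cell(3,5) ccb: ∅
  cell(4,6) cbd: {S}
  cell(0,3) dccc: ∅
  cell(1,4) cccc: ∅
  cell(2,5) cccb: ∅
  cell(3,6) ccbd: ∅
  cell(0,4) dcccc: ∅
  cell(1,5) ccccb: ∅
  cell(2,6) cccbd: ∅
  cell(0,5) dccccb: ∅
  cell(1,6) ccccbd: ∅
  cell(0,6) dccccbd: ∅

S ∉ T[0,6] ⇒ NO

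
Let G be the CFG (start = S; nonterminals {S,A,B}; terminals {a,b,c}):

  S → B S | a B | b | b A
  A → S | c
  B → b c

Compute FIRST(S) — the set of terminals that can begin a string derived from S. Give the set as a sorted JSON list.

FIRST iteration:
[1]
  A via A→c: +{c}
  B via B→b c: +{b}
  S via S→B S: +{b}
  S via S→a B: +{a}
  FIRST(S)={a,b}  FIRST(A)={c}  FIRST(B)={b}
[2]
  A via A→S: +{a,b}
  FIRST(S)={a,b}  FIRST(A)={a,b,c}  FIRST(B)={b}
[3] done
  FIRST(S)={a,b}  FIRST(A)={a,b,c}  FIRST(B)={b}

FIRST(S) = ["a", "b"]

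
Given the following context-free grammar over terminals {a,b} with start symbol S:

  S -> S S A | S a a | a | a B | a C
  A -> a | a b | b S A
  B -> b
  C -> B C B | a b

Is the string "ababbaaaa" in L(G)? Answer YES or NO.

CNF form of G:
  S -> S X4 | S X5 | T0 B | T0 C | a
  A -> T0 T1 | T1 X2 | a
  B -> b
  C -> B X3 | T0 T1
  T0 -> a
  T1 -> b
  X2 -> S A
  X3 -> C B
  X4 -> S A
  X5 -> T0 T0

Fill CYK table bottom-up:
  T[0,0] 'a' = {A,S,T0}  orig:{A,S}
  T[1,1] 'b' = {B,T1}  orig:{B}
  T[2,2] 'a' = {A,S,T0}  orig:{A,S}
  T[3,3] 'b' = {B,T1}  orig:{B}
  T[4,4] 'b' = {B,T1}  orig:{B}
  T[5,5] 'a' = {A,S,T0}  orig:{A,S}
  T[6,6] 'a' = {A,S,T0}  orig:{A,S}
  T[7,7] 'a' = {A,S,T0}  orig:{A,S}
  T[8,8] 'a' = {A,S,T0}  orig:{A,S}
  T[0,1] 'ab' = {A,C,S}
  T[1,2] 'ba' = ∅
  T[2,3] 'ab' = {A,C,S}
  T[3,4] 'bb' = ∅
  T[4,5] 'ba' = ∅
  T[5,6] 'aa' = {X2,X4,X5}  orig:{}
  T[6,7] 'aa' = {X2,X4,X5}  orig:{}
  T[7,8] 'aa' = {X2,X4,X5}  orig:{}
  T[0,2] 'aba' = {X2,X4}  orig:{}
  T[1,3] 'bab' = ∅
  T[2,4] 'abb' = {X3}  orig:{}
  T[3,5] 'bba' = ∅
  T[4,6] 'baa' = {A}
  T[5,7] 'aaa' = {S}
  T[6,8] 'aaa' = {S}
  T[0,3] 'abab' = {X2,X4}  orig:{}
  T[1,4] 'babb' = {C}
  T[2,5] 'abba' = ∅
  T[3,6] 'bbaa' = ∅
  T[4,7] 'baaa' = ∅
  T[5,8] 'aaaa' = {X2,X4}  orig:{}
  T[0,4] 'ababb' = {S}
  T[1,5] 'babba' = ∅
  T[2,6] 'abbaa' = {X2,X4}  orig:{}
  T[3,7] 'bbaaa' = ∅
  T[4,8] 'baaaa' = {A}
  T[0,5] 'ababba' = {X2,X4}  orig:{}
  T[1,6] 'babbaa' = {A}
  T[2,7] 'abbaaa' = ∅
  T[3,8] 'bbaaaa' = ∅
  T[0,6] 'ababbaa' = {S,X2,X4}  orig:{S}
  T[1,7] 'babbaaa' = ∅
  T[2,8] 'abbaaaa' = {X2,X4}  orig:{}
  T[0,7] 'ababbaaa' = {X2,X4}  orig:{}
  T[1,8] 'babbaaaa' = {A}
  T[0,8] 'ababbaaaa' = {S,X2,X4}  orig:{S}

S ∈ T[0,8] ⇒ YES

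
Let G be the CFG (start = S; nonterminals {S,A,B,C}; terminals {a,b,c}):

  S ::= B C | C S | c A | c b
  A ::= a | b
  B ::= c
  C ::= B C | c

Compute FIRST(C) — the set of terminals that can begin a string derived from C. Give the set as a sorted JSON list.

FIRST sets, iterate to fixpoint:
pass 1:
  A via A→a: +{a}
  A via A→b: +{b}
  B via B→c: +{c}
  C via C→B C: +{c}
  S via S→B C: +{c}
  FIRST[S]={c}  FIRST[A]={a,b}  FIRST[B]={c}  FIRST[C]={c}
pass 2: done
  FIRST[S]={c}  FIRST[A]={a,b}  FIRST[B]={c}  FIRST[C]={c}

FIRST(C) = ["c"]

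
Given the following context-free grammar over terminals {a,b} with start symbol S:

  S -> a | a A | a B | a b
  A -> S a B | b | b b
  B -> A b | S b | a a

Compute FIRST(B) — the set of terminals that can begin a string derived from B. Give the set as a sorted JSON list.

Compute FIRST by fixpoint:
round 1:
  A via A→b: +{b}
  B via B→A b: +{b}
  B via B→a a: +{a}
  S via S→a: +{a}
  S: {a}  A: {b}  B: {a,b}
round 2:
  A via A→S a B: +{a}
  S: {a}  A: {a,b}  B: {a,b}
round 3: (stable)
  S: {a}  A: {a,b}  B: {a,b}

FIRST(B) = ["a", "b"]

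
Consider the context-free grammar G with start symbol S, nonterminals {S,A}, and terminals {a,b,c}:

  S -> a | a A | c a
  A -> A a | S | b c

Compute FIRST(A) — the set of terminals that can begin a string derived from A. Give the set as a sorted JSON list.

FIRST sets, iterate to fixpoint:
iter 1:
  A via A→b c: +{b}
  S via S→a: +{a}
  S via S→c a: +{c}
  FIRST(S)={a,c}  FIRST(A)={b}
iter 2:
  A via A→S: +{a,c}
  FIRST(S)={a,c}  FIRST(A)={a,b,c}
iter 3: — fixpoint
  FIRST(S)={a,c}  FIRST(A)={a,b,c}

FIRST(A) = ["a", "b", "c"]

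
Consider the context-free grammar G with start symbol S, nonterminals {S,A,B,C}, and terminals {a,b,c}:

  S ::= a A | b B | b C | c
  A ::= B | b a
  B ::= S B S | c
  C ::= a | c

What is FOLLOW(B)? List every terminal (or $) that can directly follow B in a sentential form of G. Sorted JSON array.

Compute FIRST by fixpoint:
iter 1:
  A via A→b a: +{b}
  B via B→c: +{c}
  C via C→a: +{a}
  C via C→c: +{c}
  S via S→a A: +{a}
  S via S→b B: +{b}
  S via S→c: +{c}
  FIRST[S]={a,b,c}  FIRST[A]={b}  FIRST[B]={c}  FIRST[C]={a,c}
iter 2:
  A via A→B: +{c}
  B via B→S B S: +{a,b}
  FIRST[S]={a,b,c}  FIRST[A]={b,c}  FIRST[B]={a,b,c}  FIRST[C]={a,c}
iter 3:
  A via A→B: +{a}
  FIRST[S]={a,b,c}  FIRST[A]={a,b,c}  FIRST[B]={a,b,c}  FIRST[C]={a,c}
iter 4: (no change)
  FIRST[S]={a,b,c}  FIRST[A]={a,b,c}  FIRST[B]={a,b,c}  FIRST[C]={a,c}

FOLLOW sets:
FOLLOW(S) := {$}
iter 1:
  B→S B S: FOLLOW(S) ⊇ FIRST(B) = {a,b,c}; new: +{a,b,c}
  B→S B S: FOLLOW(B) ⊇ FIRST(S) = {a,b,c}; new: +{a,b,c}
  S→a A: FOLLOW(A) ⊇ FOLLOW(S) ⊇ {$,a,b,c}; new: +{$,a,b,c}
  S→b B: FOLLOW(B) ⊇ FOLLOW(S) ⊇ {$,a,b,c}; new: +{$}
  S→b C: FOLLOW(C) ⊇ FOLLOW(S) ⊇ {$,a,b,c}; new: +{$,a,b,c}
  FOLLOW[S]={$,a,b,c}  FOLLOW[A]={$,a,b,c}  FOLLOW[B]={$,a,b,c}  FOLLOW[C]={$,a,b,c}
iter 2: — fixpoint
  FOLLOW[S]={$,a,b,c}  FOLLOW[A]={$,a,b,c}  FOLLOW[B]={$,a,b,c}  FOLLOW[C]={$,a,b,c}

FOLLOW(B) = ["$", "a", "b", "c"]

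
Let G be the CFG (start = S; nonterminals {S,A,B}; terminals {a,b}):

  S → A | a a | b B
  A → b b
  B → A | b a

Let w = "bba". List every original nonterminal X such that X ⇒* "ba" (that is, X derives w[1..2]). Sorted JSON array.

Convert to CNF:
  S -> T0 B | T0 T0 | T1 T1
  A -> T0 T0
  B -> T0 T0 | T0 T1
  T0 -> b
  T1 -> a

CYK fill, restricted to cells inside w[1..2]:
  [1..1]={T0}  "b"  orig:{}
  [2..2]={T1}  "a"  orig:{}
  [1..2]={B}  "ba"

Original NTs in T[1,2] deriving "ba": ["B"]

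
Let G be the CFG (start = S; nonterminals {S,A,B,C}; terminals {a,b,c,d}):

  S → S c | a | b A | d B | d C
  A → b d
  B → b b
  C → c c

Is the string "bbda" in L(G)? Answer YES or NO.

CNF form of G:
  S -> S T2 | T0 A | T1 B | T1 C | a
  A -> T0 T1
  B -> T0 T0
  C -> T2 T2
  T0 -> b
  T1 -> d
  T2 -> c

CYK fill:
  cell(0,0) b: {T0}  orig:{}
  cell(1,1) b: {T0}  orig:{}
  cell(2,2) d: {T1}  orig:{}
  cell(3,3) a: {S}
  cell(0,1) bb: {B}
  cell(1,2) bd: {A}
  cell(2,3) da: ∅
  cell(0,2) bbd: {S}
  cell(1,3) bda: ∅
  cell(0,3) bbda: ∅

S ∉ T[0,3] ⇒ NO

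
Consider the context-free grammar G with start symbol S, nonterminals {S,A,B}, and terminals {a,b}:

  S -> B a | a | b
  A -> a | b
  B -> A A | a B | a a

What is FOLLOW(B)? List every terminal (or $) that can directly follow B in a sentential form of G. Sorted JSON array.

Compute FIRST by fixpoint:
round 1:
  A via A→a: +{a}
  A via A→b: +{b}
  B via B→A A: +{a,b}
  S via S→B a: +{a,b}
  FIRST(S)={a,b}  FIRST(A)={a,b}  FIRST(B)={a,b}
round 2: (stable)
  FIRST(S)={a,b}  FIRST(A)={a,b}  FIRST(B)={a,b}

FOLLOW sets:
FOLLOW(S) := {$}
round 1:
  B→A A: FOLLOW(A) ⊇ FIRST(A) = {a,b}; new: +{a,b}
  S→B a: FOLLOW(B) ⊇ FIRST(a) = {a}; new: +{a}
  S: {$}  A: {a,b}  B: {a}
round 2: done
  S: {$}  A: {a,b}  B: {a}

FOLLOW(B) = ["a"]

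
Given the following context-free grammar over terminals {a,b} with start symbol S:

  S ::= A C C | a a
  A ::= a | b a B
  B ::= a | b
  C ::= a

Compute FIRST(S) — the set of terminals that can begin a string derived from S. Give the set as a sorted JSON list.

FIRST sets, iterate to fixpoint:
iter 1:
  A via A→a: +{a}
  A via A→b a B: +{b}
  B via B→a: +{a}
  B via B→b: +{b}
  C via C→a: +{a}
  S via S→A C C: +{a,b}
  S: {a,b}  A: {a,b}  B: {a,b}  C: {a}
iter 2: (no change)
  S: {a,b}  A: {a,b}  B: {a,b}  C: {a}

FIRST(S) = ["a", "b"]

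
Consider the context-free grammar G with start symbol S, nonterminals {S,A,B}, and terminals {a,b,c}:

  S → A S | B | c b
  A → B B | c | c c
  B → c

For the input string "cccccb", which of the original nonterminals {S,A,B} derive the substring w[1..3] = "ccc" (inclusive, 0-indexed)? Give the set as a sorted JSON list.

Convert to CNF:
  S -> A S | T0 T1 | c
  A -> B B | T0 T0 | c
  B -> c
  T0 -> c
  T1 -> b

CYK fill — only the sub-triangle for w[1..3]:
  cell(1,1) c: {A,B,S,T0}  orig:{A,B,S}
  cell(2,2) c: {A,B,S,T0}  orig:{A,B,S}
  cell(3,3) c: {A,B,S,T0}  orig:{A,B,S}
  cell(1,2) cc: {A,S}
  cell(2,3) cc: {A,S}
  cell(1,3) ccc: {S}

Original NTs in T[1,3] deriving "ccc": ["S"]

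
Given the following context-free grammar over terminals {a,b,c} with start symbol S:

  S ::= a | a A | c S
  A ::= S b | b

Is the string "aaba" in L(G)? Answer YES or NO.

Convert to CNF:
  S -> T1 A | T2 S | a
  A -> S T0 | b
  T0 -> b
  T1 -> a
  T2 -> c

Fill CYK table bottom-up:
  [0..0]={S,T1}  "a"  orig:{S}
  [1..1]={S,T1}  "a"  orig:{S}
  [2..2]={A,T0}  "b"  orig:{A}
  [3..3]={S,T1}  "a"  orig:{S}
  [0..1]=∅  "aa"
  [1..2]={A,S}  "ab"
  [2..3]=∅  "ba"
  [0..2]={S}  "aab"
  [1..3]=∅  "aba"
  [0..3]=∅  "aaba"

S ∉ T[0,3] ⇒ NO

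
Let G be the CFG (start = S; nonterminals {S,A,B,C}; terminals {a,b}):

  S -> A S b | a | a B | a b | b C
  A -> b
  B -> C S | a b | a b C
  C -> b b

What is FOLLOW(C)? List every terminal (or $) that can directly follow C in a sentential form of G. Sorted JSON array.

Compute FIRST by fixpoint:
round 1:
  A via A→b: +{b}
  B via B→a b: +{a}
  C via C→b b: +{b}
  S via S→A S b: +{b}
  S via S→a: +{a}
  FIRST(S)={a,b}  FIRST(A)={b}  FIRST(B)={a}  FIRST(C)={b}
round 2:
  B via B→C S: +{b}
  FIRST(S)={a,b}  FIRST(A)={b}  FIRST(B)={a,b}  FIRST(C)={b}
round 3: (stable)
  FIRST(S)={a,b}  FIRST(A)={b}  FIRST(B)={a,b}  FIRST(C)={b}

FOLLOW sets:
FOLLOW(S) := {$}
iter 1:
  B→C S: FOLLOW(C) ⊇ FIRST(S) = {a,b}; new: +{a,b}
  S→A S b: FOLLOW(A) ⊇ FIRST(S) = {a,b}; new: +{a,b}
  S→A S b: FOLLOW(S) ⊇ FIRST(b) = {b}; new: +{b}
  S→a B: FOLLOW(B) ⊇ FOLLOW(S) ⊇ {$,b}; new: +{$,b}
  S→b C: FOLLOW(C) ⊇ FOLLOW(S) ⊇ {$,b}; new: +{$}
  FOLLOW[S]={$,b}  FOLLOW[A]={a,b}  FOLLOW[B]={$,b}  FOLLOW[C]={$,a,b}
iter 2: — fixpoint
  FOLLOW[S]={$,b}  FOLLOW[A]={a,b}  FOLLOW[B]={$,b}  FOLLOW[C]={$,a,b}

FOLLOW(C) = ["$", "a", "b"]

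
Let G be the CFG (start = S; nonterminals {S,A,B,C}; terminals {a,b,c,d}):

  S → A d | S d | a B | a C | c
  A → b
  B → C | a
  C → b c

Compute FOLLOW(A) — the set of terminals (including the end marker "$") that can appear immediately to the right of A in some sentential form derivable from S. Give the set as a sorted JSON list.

FIRST sets, iterate to fixpoint:
round 1:
  A via A→b: +{b}
  B via B→a: +{a}
  C via C→b c: +{b}
  S via S→A d: +{b}
  S via S→a B: +{a}
  S via S→c: +{c}
  FIRST(S)={a,b,c}  FIRST(A)={b}  FIRST(B)={a}  FIRST(C)={b}
round 2:
  B via B→C: +{b}
  FIRST(S)={a,b,c}  FIRST(A)={b}  FIRST(B)={a,b}  FIRST(C)={b}
round 3: (no change)
  FIRST(S)={a,b,c}  FIRST(A)={b}  FIRST(B)={a,b}  FIRST(C)={b}

Compute FOLLOW by fixpoint:
seed FOLLOW(S) with $
iter 1:
  S→A d: FOLLOW(A) ⊇ FIRST(d) = {d}; new: +{d}
  S→S d: FOLLOW(S) ⊇ FIRST(d) = {d}; new: +{d}
  S→a B: FOLLOW(B) ⊇ FOLLOW(S) ⊇ {$,d}; new: +{$,d}
  S→a C: FOLLOW(C) ⊇ FOLLOW(S) ⊇ {$,d}; new: +{$,d}
  S: {$,d}  A: {d}  B: {$,d}  C: {$,d}
iter 2: — fixpoint
  S: {$,d}  A: {d}  B: {$,d}  C: {$,d}

FOLLOW(A) = ["d"]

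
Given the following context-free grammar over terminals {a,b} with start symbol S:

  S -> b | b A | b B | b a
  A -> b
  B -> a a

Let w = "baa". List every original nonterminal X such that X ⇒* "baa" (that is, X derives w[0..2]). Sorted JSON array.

CNF form of G:
  S -> T1 A | T1 B | T1 T0 | b
  A -> b
  B -> T0 T0
  T0 -> a
  T1 -> b

Fill CYK table bottom-up — only the sub-triangle for w[0..2]:
  [0..0]={A,S,T1}  "b"  orig:{A,S}
  [1..1]={T0}  "a"  orig:{}
  [2..2]={T0}  "a"  orig:{}
  [0..1]={S}  "ba"
  [1..2]={B}  "aa"
  [0..2]={S}  "baa"

Original NTs in T[0,2] deriving "baa": ["S"]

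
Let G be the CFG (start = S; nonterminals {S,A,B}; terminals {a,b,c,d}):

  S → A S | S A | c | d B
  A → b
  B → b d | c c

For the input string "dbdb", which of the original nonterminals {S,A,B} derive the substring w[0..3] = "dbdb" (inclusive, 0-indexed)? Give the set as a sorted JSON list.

CNF form of G:
  S -> A S | S A | T1 B | c
  A -> b
  B -> T0 T1 | T2 T2
  T0 -> b
  T1 -> d
  T2 -> c

CYK table (by increasing span) (cells [i..j] with 0 ≤ i ≤ j ≤ 3 only):
  cell(0,0) d: {T1}  orig:{}
  cell(1,1) b: {A,T0}  orig:{A}
  cell(2,2) d: {T1}  orig:{}
  cell(3,3) b: {A,T0}  orig:{A}
  cell(0,1) db: ∅
  cell(1,2) bd: {B}
  cell(2,3) db: ∅
  cell(0,2) dbd: {S}
  cell(1,3) bdb: ∅
  cell(0,3) dbdb: {S}

Original NTs in T[0,3] deriving "dbdb": ["S"]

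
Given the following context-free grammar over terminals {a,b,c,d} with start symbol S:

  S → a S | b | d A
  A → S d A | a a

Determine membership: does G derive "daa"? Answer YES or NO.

Convert to CNF:
  S -> T0 A | T1 S | b
  A -> S X2 | T1 T1
  T0 -> d
  T1 -> a
  X2 -> T0 A

Fill CYK table bottom-up:
  T[0,0] 'd' = {T0}  orig:{}
  T[1,1] 'a' = {T1}  orig:{}
  T[2,2] 'a' = {T1}  orig:{}
  T[0,1] 'da' = ∅
  T[1,2] 'aa' = {A}
  T[0,2] 'daa' = {S,X2}  orig:{S}

S ∈ T[0,2] ⇒ YES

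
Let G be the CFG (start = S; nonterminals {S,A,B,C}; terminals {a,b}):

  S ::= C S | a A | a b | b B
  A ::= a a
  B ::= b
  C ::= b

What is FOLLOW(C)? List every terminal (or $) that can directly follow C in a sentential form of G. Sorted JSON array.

FIRST iteration:
pass 1:
  A via A→a a: +{a}
  B via B→b: +{b}
  C via C→b: +{b}
  S via S→C S: +{b}
  S via S→a A: +{a}
  FIRST(S)={a,b}  FIRST(A)={a}  FIRST(B)={b}  FIRST(C)={b}
pass 2: (no change)
  FIRST(S)={a,b}  FIRST(A)={a}  FIRST(B)={b}  FIRST(C)={b}

FOLLOW sets:
initialize: $ ∈ FOLLOW(S)
pass 1:
  S→C S: FOLLOW(C) ⊇ FIRST(S) = {a,b}; new: +{a,b}
  S→a A: FOLLOW(A) ⊇ FOLLOW(S) ⊇ {$}; new: +{$}
  S→b B: FOLLOW(B) ⊇ FOLLOW(S) ⊇ {$}; new: +{$}
  FOLLOW(S)={$}  FOLLOW(A)={$}  FOLLOW(B)={$}  FOLLOW(C)={a,b}
pass 2: — fixpoint
  FOLLOW(S)={$}  FOLLOW(A)={$}  FOLLOW(B)={$}  FOLLOW(C)={a,b}

FOLLOW(C) = ["a", "b"]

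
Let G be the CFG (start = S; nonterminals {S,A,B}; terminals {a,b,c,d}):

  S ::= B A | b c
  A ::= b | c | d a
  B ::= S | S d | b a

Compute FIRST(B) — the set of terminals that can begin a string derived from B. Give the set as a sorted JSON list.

FIRST iteration:
pass 1:
  A via A→b: +{b}
  A via A→c: +{c}
  A via A→d a: +{d}
  B via B→b a: +{b}
  S via S→B A: +{b}
  S: {b}  A: {b,c,d}  B: {b}
pass 2: done
  S: {b}  A: {b,c,d}  B: {b}

FIRST(B) = ["b"]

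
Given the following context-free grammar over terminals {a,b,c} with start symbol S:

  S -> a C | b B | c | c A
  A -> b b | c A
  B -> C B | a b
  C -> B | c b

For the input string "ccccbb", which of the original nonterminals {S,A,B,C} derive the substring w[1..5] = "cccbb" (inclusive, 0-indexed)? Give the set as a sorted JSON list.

Convert to CNF:
  S -> T0 B | T1 A | T2 C | c
  A -> T0 T0 | T1 A
  B -> C B | T2 T0
  C -> C B | T1 T0 | T2 T0
  T0 -> b
  T1 -> c
  T2 -> a

CYK fill (cells [i..j] with 1 ≤ i ≤ j ≤ 5 only):
  T[1,1] 'c' = {S,T1}  orig:{S}
  T[2,2] 'c' = {S,T1}  orig:{S}
  T[3,3] 'c' = {S,T1}  orig:{S}
  T[4,4] 'b' = {T0}  orig:{}
  T[5,5] 'b' = {T0}  orig:{}
  T[1,2] 'cc' = ∅
  T[2,3] 'cc' = ∅
  T[3,4] 'cb' = {C}
  T[4,5] 'bb' = {A}
  T[1,3] 'ccc' = ∅
  T[2,4] 'ccb' = ∅
  T[3,5] 'cbb' = {A,S}
  T[1,4] 'cccb' = ∅
  T[2,5] 'ccbb' = {A,S}
  T[1,5] 'cccbb' = {A,S}

Original NTs in T[1,5] deriving "cccbb": ["A", "S"]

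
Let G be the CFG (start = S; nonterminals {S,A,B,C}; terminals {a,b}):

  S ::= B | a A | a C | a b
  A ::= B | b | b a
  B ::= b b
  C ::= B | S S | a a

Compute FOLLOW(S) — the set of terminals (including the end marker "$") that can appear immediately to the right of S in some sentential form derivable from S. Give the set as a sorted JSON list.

FIRST sets, iterate to fixpoint:
[1]
  A via A→b: +{b}
  B via B→b b: +{b}
  C via C→B: +{b}
  C via C→a a: +{a}
  S via S→B: +{b}
  S via S→a A: +{a}
  FIRST[S]={a,b}  FIRST[A]={b}  FIRST[B]={b}  FIRST[C]={a,b}
[2] (stable)
  FIRST[S]={a,b}  FIRST[A]={b}  FIRST[B]={b}  FIRST[C]={a,b}

Compute FOLLOW by fixpoint:
seed FOLLOW(S) with $
pass 1:
  C→S S: FOLLOW(S) ⊇ FIRST(S) = {a,b}; new: +{a,b}
  S→B: FOLLOW(B) ⊇ FOLLOW(S) ⊇ {$,a,b}; new: +{$,a,b}
  S→a A: FOLLOW(A) ⊇ FOLLOW(S) ⊇ {$,a,b}; new: +{$,a,b}
  S→a C: FOLLOW(C) ⊇ FOLLOW(S) ⊇ {$,a,b}; new: +{$,a,b}
  S: {$,a,b}  A: {$,a,b}  B: {$,a,b}  C: {$,a,b}
pass 2: (stable)
  S: {$,a,b}  A: {$,a,b}  B: {$,a,b}  C: {$,a,b}

FOLLOW(S) = ["$", "a", "b"]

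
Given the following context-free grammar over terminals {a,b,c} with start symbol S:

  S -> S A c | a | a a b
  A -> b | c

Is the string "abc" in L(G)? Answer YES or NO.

Convert to CNF:
  S -> S X3 | T1 X4 | a
  A -> b | c
  T0 -> c
  T1 -> a
  T2 -> b
  X3 -> A T0
  X4 -> T1 T2

CYK fill:
  [0..0]={S,T1}  "a"  orig:{S}
  [1..1]={A,T2}  "b"  orig:{A}
  [2..2]={A,T0}  "c"  orig:{A}
  [0..1]={X4}  "ab"  orig:{}
  [1..2]={X3}  "bc"  orig:{}
  [0..2]={S}  "abc"

S ∈ T[0,2] ⇒ YES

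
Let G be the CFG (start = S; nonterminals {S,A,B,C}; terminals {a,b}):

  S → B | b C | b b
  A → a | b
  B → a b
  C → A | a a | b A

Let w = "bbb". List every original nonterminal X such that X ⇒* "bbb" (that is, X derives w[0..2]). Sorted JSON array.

Convert to CNF:
  S -> T0 T1 | T1 C | T1 T1
  A -> a | b
  B -> T0 T1
  C -> T0 T0 | T1 A | a | b
  T0 -> a
  T1 -> b

Fill CYK table bottom-up (cells [i..j] with 0 ≤ i ≤ j ≤ 2 only):
  cell(0,0) b: {A,C,T1}  orig:{A,C}
  cell(1,1) b: {A,C,T1}  orig:{A,C}
  cell(2,2) b: {A,C,T1}  orig:{A,C}
  cell(0,1) bb: {C,S}
  cell(1,2) bb: {C,S}
  cell(0,2) bbb: {S}

Original NTs in T[0,2] deriving "bbb": ["S"]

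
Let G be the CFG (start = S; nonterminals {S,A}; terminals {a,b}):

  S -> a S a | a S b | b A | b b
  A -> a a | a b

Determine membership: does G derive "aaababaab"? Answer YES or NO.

CNF form of G:
  S -> T0 X2 | T0 X3 | T1 A | T1 T1
  A -> T0 T0 | T0 T1
  T0 -> a
  T1 -> b
  X2 -> S T0
  X3 -> S T1

CYK table (by increasing span):
  T[0,0] 'a' = {T0}  orig:{}
  T[1,1] 'a' = {T0}  orig:{}
  T[2,2] 'a' = {T0}  orig:{}
  T[3,3] 'b' = {T1}  orig:{}
  T[4,4] 'a' = {T0}  orig:{}
  T[5,5] 'b' = {T1}  orig:{}
  T[6,6] 'a' = {T0}  orig:{}
  T[7,7] 'a' = {T0}  orig:{}
  T[8,8] 'b' = {T1}  orig:{}
  T[0,1] 'aa' = {A}
  T[1,2] 'aa' = {A}
  T[2,3] 'ab' = {A}
  T[3,4] 'ba' = ∅
  T[4,5] 'ab' = {A}
  T[5,6] 'ba' = ∅
  T[6,7] 'aa' = {A}
  T[7,8] 'ab' = {A}
  T[0,2] 'aaa' = ∅
  T[1,3] 'aab' = ∅
  T[2,4] 'aba' = ∅
  T[3,5] 'bab' = {S}
  T[4,6] 'aba' = ∅
  T[5,7] 'baa' = {S}
  T[6,8] 'aab' = ∅
  T[0,3] 'aaab' = ∅
  T[1,4] 'aaba' = ∅
  T[2,5] 'abab' = ∅
  T[3,6] 'baba' = {X2}  orig:{}
  T[4,7] 'abaa' = ∅
  T[5,8] 'baab' = {X3}  orig:{}
  T[0,4] 'aaaba' = ∅
  T[1,5] 'aabab' = ∅
  T[2,6] 'ababa' = {S}
  T[3,7] 'babaa' = ∅
  T[4,8] 'abaab' = {S}
  T[0,5] 'aaabab' = ∅
  T[1,6] 'aababa' = ∅
  T[2,7] 'ababaa' = {X2}  orig:{}
  T[3,8] 'babaab' = ∅
  T[0,6] 'aaababa' = ∅
  T[1,7] 'aababaa' = {S}
  T[2,8] 'ababaab' = ∅
  T[0,7] 'aaababaa' = ∅
  T[1,8] 'aababaab' = {X3}  orig:{}
  T[0,8] 'aaababaab' = {S}

S ∈ T[0,8] ⇒ YES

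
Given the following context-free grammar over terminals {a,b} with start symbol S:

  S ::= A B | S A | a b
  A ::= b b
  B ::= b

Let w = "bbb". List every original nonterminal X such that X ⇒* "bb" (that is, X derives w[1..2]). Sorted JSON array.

Convert to CNF:
  S -> A B | S A | T1 T0
  A -> T0 T0
  B -> b
  T0 -> b
  T1 -> a

CYK fill — only the sub-triangle for w[1..2]:
  [1..1]={B,T0}  "b"  orig:{B}
  [2..2]={B,T0}  "b"  orig:{B}
  [1..2]={A}  "bb"

Original NTs in T[1,2] deriving "bb": ["A"]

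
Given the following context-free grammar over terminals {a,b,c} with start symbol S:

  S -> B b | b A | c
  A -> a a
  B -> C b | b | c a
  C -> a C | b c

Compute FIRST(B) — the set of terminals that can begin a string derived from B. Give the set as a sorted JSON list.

Compute FIRST by fixpoint:
round 1:
  A via A→a a: +{a}
  B via B→b: +{b}
  B via B→c a: +{c}
  C via C→a C: +{a}
  C via C→b c: +{b}
  S via S→B b: +{b,c}
  FIRST(S)={b,c}  FIRST(A)={a}  FIRST(B)={b,c}  FIRST(C)={a,b}
round 2:
  B via B→C b: +{a}
  S via S→B b: +{a}
  FIRST(S)={a,b,c}  FIRST(A)={a}  FIRST(B)={a,b,c}  FIRST(C)={a,b}
round 3: (no change)
  FIRST(S)={a,b,c}  FIRST(A)={a}  FIRST(B)={a,b,c}  FIRST(C)={a,b}

FIRST(B) = ["a", "b", "c"]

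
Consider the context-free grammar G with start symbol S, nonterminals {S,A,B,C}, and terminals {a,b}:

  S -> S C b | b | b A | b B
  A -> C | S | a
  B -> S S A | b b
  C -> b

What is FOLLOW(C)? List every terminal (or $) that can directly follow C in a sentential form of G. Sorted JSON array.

Compute FIRST by fixpoint:
pass 1:
  A via A→a: +{a}
  B via B→b b: +{b}
  C via C→b: +{b}
  S via S→b: +{b}
  FIRST(S)={b}  FIRST(A)={a}  FIRST(B)={b}  FIRST(C)={b}
pass 2:
  A via A→C: +{b}
  FIRST(S)={b}  FIRST(A)={a,b}  FIRST(B)={b}  FIRST(C)={b}
pass 3: (no change)
  FIRST(S)={b}  FIRST(A)={a,b}  FIRST(B)={b}  FIRST(C)={b}

FOLLOW iteration:
seed FOLLOW(S) with $
[1]
  B→S S A: FOLLOW(S) ⊇ FIRST(S) = {b}; new: +{b}
  B→S S A: FOLLOW(S) ⊇ FIRST(A) = {a,b}; new: +{a}
  S→S C b: FOLLOW(C) ⊇ FIRST(b) = {b}; new: +{b}
  S→b A: FOLLOW(A) ⊇ FOLLOW(S) ⊇ {$,a,b}; new: +{$,a,b}
  S→b B: FOLLOW(B) ⊇ FOLLOW(S) ⊇ {$,a,b}; new: +{$,a,b}
  S: {$,a,b}  A: {$,a,b}  B: {$,a,b}  C: {b}
[2]
  A→C: FOLLOW(C) ⊇ FOLLOW(A) ⊇ {$,a,b}; new: +{$,a}
  S: {$,a,b}  A: {$,a,b}  B: {$,a,b}  C: {$,a,b}
[3] done
  S: {$,a,b}  A: {$,a,b}  B: {$,a,b}  C: {$,a,b}

FOLLOW(C) = ["$", "a", "b"]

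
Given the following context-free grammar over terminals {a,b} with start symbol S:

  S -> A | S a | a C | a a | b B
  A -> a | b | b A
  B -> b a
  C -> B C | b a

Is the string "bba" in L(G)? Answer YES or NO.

CNF form of G:
  S -> S T1 | T0 A | T0 B | T1 C | T1 T1 | a | b
  A -> T0 A | a | b
  B -> T0 T1
  C -> B C | T0 T1
  T0 -> b
  T1 -> a

CYK fill:
  T[0,0] 'b' = {A,S,T0}  orig:{A,S}
  T[1,1] 'b' = {A,S,T0}  orig:{A,S}
  T[2,2] 'a' = {A,S,T1}  orig:{A,S}
  T[0,1] 'bb' = {A,S}
  T[1,2] 'ba' = {A,B,C,S}
  T[0,2] 'bba' = {A,S}

S ∈ T[0,2] ⇒ YES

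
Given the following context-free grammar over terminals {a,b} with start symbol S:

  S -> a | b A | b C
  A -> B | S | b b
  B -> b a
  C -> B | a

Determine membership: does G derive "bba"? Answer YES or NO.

Convert to CNF:
  S -> T0 A | T0 C | a
  A -> T0 A | T0 C | T0 T0 | T0 T1 | a
  B -> T0 T1
  C -> T0 T1 | a
  T0 -> b
  T1 -> a

CYK fill:
  [0..0]={T0}  "b"  orig:{}
  [1..1]={T0}  "b"  orig:{}
  [2..2]={A,C,S,T1}  "a"  orig:{A,C,S}
  [0..1]={A}  "bb"
  [1..2]={A,B,C,S}  "ba"
  [0..2]={A,S}  "bba"

S ∈ T[0,2] ⇒ YES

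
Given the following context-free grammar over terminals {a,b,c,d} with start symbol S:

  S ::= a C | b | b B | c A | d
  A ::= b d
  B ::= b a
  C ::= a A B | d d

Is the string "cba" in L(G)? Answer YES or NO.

CNF form of G:
  S -> T0 B | T2 C | T3 A | b | d
  A -> T0 T1
  B -> T0 T2
  C -> T1 T1 | T2 X4
  T0 -> b
  T1 -> d
  T2 -> a
  T3 -> c
  X4 -> A B

CYK fill:
  cell(0,0) c: {T3}  orig:{}
  cell(1,1) b: {S,T0}  orig:{S}
  cell(2,2) a: {T2}  orig:{}
  cell(0,1) cb: ∅
  cell(1,2) ba: {B}
  cell(0,2) cba: ∅

S ∉ T[0,2] ⇒ NO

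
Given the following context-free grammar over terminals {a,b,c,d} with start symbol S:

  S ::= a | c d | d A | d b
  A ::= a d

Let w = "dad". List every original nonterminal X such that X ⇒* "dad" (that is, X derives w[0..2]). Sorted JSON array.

CNF form of G:
  S -> T1 A | T1 T3 | T2 T1 | a
  A -> T0 T1
  T0 -> a
  T1 -> d
  T2 -> c
  T3 -> b

CYK fill — only the sub-triangle for w[0..2]:
  [0..0]={T1}  "d"  orig:{}
  [1..1]={S,T0}  "a"  orig:{S}
  [2..2]={T1}  "d"  orig:{}
  [0..1]=∅  "da"
  [1..2]={A}  "ad"
  [0..2]={S}  "dad"

Original NTs in T[0,2] deriving "dad": ["S"]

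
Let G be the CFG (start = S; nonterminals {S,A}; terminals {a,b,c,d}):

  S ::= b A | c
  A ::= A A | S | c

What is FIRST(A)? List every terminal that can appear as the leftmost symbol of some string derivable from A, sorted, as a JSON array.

Compute FIRST by fixpoint:
pass 1:
  A via A→c: +{c}
  S via S→b A: +{b}
  S via S→c: +{c}
  S: {b,c}  A: {c}
pass 2:
  A via A→S: +{b}
  S: {b,c}  A: {b,c}
pass 3: — fixpoint
  S: {b,c}  A: {b,c}

FIRST(A) = ["b", "c"]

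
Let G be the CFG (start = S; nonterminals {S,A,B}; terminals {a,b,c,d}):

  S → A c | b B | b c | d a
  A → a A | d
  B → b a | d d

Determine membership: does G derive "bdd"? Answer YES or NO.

CNF form of G:
  S -> A T3 | T1 B | T1 T3 | T2 T0
  A -> T0 A | d
  B -> T1 T0 | T2 T2
  T0 -> a
  T1 -> b
  T2 -> d
  T3 -> c

Fill CYK table bottom-up:
  cell(0,0) b: {T1}  orig:{}
  cell(1,1) d: {A,T2}  orig:{A}
  cell(2,2) d: {A,T2}  orig:{A}
  cell(0,1) bd: ∅
  cell(1,2) dd: {B}
  cell(0,2) bdd: {S}

S ∈ T[0,2] ⇒ YES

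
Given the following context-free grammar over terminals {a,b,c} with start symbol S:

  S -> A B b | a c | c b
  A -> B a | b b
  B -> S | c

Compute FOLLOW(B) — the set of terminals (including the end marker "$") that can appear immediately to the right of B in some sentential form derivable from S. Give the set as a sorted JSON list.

FIRST sets, iterate to fixpoint:
[1]
  A via A→b b: +{b}
  B via B→c: +{c}
  S via S→A B b: +{b}
  S via S→a c: +{a}
  S via S→c b: +{c}
  FIRST[S]={a,b,c}  FIRST[A]={b}  FIRST[B]={c}
[2]
  A via A→B a: +{c}
  B via B→S: +{a,b}
  FIRST[S]={a,b,c}  FIRST[A]={b,c}  FIRST[B]={a,b,c}
[3]
  A via A→B a: +{a}
  FIRST[S]={a,b,c}  FIRST[A]={a,b,c}  FIRST[B]={a,b,c}
[4] done
  FIRST[S]={a,b,c}  FIRST[A]={a,b,c}  FIRST[B]={a,b,c}

FOLLOW iteration:
initialize: $ ∈ FOLLOW(S)
[1]
  A→B a: FOLLOW(B) ⊇ FIRST(a) = {a}; new: +{a}
  B→S: FOLLOW(S) ⊇ FOLLOW(B) ⊇ {a}; new: +{a}
  S→A B b: FOLLOW(A) ⊇ FIRST(B) = {a,b,c}; new: +{a,b,c}
  S→A B b: FOLLOW(B) ⊇ FIRST(b) = {b}; new: +{b}
  FOLLOW[S]={$,a}  FOLLOW[A]={a,b,c}  FOLLOW[B]={a,b}
[2]
  B→S: FOLLOW(S) ⊇ FOLLOW(B) ⊇ {a,b}; new: +{b}
  FOLLOW[S]={$,a,b}  FOLLOW[A]={a,b,c}  FOLLOW[B]={a,b}
[3] (stable)
  FOLLOW[S]={$,a,b}  FOLLOW[A]={a,b,c}  FOLLOW[B]={a,b}

FOLLOW(B) = ["a", "b"]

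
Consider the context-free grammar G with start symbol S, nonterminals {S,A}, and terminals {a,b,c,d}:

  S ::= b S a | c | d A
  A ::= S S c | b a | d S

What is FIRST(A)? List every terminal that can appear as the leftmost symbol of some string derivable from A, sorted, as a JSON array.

FIRST iteration:
round 1:
  A via A→b a: +{b}
  A via A→d S: +{d}
  S via S→b S a: +{b}
  S via S→c: +{c}
  S via S→d A: +{d}
  FIRST(S)={b,c,d}  FIRST(A)={b,d}
round 2:
  A via A→S S c: +{c}
  FIRST(S)={b,c,d}  FIRST(A)={b,c,d}
round 3: (no change)
  FIRST(S)={b,c,d}  FIRST(A)={b,c,d}

FIRST(A) = ["b", "c", "d"]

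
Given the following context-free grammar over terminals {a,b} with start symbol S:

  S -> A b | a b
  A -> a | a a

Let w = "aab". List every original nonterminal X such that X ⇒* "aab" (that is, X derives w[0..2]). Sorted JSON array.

CNF form of G:
  S -> A T1 | T0 T1
  A -> T0 T0 | a
  T0 -> a
  T1 -> b

Fill CYK table bottom-up (cells [i..j] with 0 ≤ i ≤ j ≤ 2 only):
  [0..0]={A,T0}  "a"  orig:{A}
  [1..1]={A,T0}  "a"  orig:{A}
  [2..2]={T1}  "b"  orig:{}
  [0..1]={A}  "aa"
  [1..2]={S}  "ab"
  [0..2]={S}  "aab"

Original NTs in T[0,2] deriving "aab": ["S"]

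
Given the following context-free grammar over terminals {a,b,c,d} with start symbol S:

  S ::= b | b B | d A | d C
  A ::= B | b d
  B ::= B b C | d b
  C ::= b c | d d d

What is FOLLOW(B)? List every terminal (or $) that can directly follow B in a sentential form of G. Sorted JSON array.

FIRST iteration:
round 1:
  A via A→b d: +{b}
  B via B→d b: +{d}
  C via C→b c: +{b}
  C via C→d d d: +{d}
  S via S→b: +{b}
  S via S→d A: +{d}
  FIRST(S)={b,d}  FIRST(A)={b}  FIRST(B)={d}  FIRST(C)={b,d}
round 2:
  A via A→B: +{d}
  FIRST(S)={b,d}  FIRST(A)={b,d}  FIRST(B)={d}  FIRST(C)={b,d}
round 3: (no change)
  FIRST(S)={b,d}  FIRST(A)={b,d}  FIRST(B)={d}  FIRST(C)={b,d}

Compute FOLLOW by fixpoint:
FOLLOW(S) := {$}
pass 1:
  B→B b C: FOLLOW(B) ⊇ FIRST(b) = {b}; new: +{b}
  B→B b C: FOLLOW(C) ⊇ FOLLOW(B) ⊇ {b}; new: +{b}
  S→b B: FOLLOW(B) ⊇ FOLLOW(S) ⊇ {$}; new: +{$}
  S→d A: FOLLOW(A) ⊇ FOLLOW(S) ⊇ {$}; new: +{$}
  S→d C: FOLLOW(C) ⊇ FOLLOW(S) ⊇ {$}; new: +{$}
  S: {$}  A: {$}  B: {$,b}  C: {$,b}
pass 2: — fixpoint
  S: {$}  A: {$}  B: {$,b}  C: {$,b}

FOLLOW(B) = ["$", "b"]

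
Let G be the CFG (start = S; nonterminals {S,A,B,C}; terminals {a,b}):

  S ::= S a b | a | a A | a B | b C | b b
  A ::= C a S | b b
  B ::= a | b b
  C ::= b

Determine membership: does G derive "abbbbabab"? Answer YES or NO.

Convert to CNF:
  S -> S X3 | T0 A | T0 B | T1 C | T1 T1 | a
  A -> C X2 | T1 T1
  B -> T1 T1 | a
  C -> b
  T0 -> a
  T1 -> b
  X2 -> T0 S
  X3 -> T0 T1

CYK fill:
  [0..0]={B,S,T0}  "a"  orig:{B,S}
  [1..1]={C,T1}  "b"  orig:{C}
  [2..2]={C,T1}  "b"  orig:{C}
  [3..3]={C,T1}  "b"  orig:{C}
  [4..4]={C,T1}  "b"  orig:{C}
  [5..5]={B,S,T0}  "a"  orig:{B,S}
  [6..6]={C,T1}  "b"  orig:{C}
  [7..7]={B,S,T0}  "a"  orig:{B,S}
  [8..8]={C,T1}  "b"  orig:{C}
  [0..1]={X3}  "ab"  orig:{}
  [1..2]={A,B,S}  "bb"
  [2..3]={A,B,S}  "bb"
  [3..4]={A,B,S}  "bb"
  [4..5]=∅  "ba"
  [5..6]={X3}  "ab"  orig:{}
  [6..7]=∅  "ba"
  [7..8]={X3}  "ab"  orig:{}
  [0..2]={S,X2}  "abb"  orig:{S}
  [1..3]=∅  "bbb"
  [2..4]=∅  "bbb"
  [3..5]=∅  "bba"
  [4..6]=∅  "bab"
  [5..7]=∅  "aba"
  [6..8]=∅  "bab"
  [0..3]=∅  "abbb"
  [1..4]=∅  "bbbb"
  [2..5]=∅  "bbba"
  [3..6]={S}  "bbab"
  [4..7]=∅  "baba"
  [5..8]=∅  "abab"
  [0..4]=∅  "abbbb"
  [1..5]=∅  "bbbba"
  [2..6]=∅  "bbbab"
  [3..7]=∅  "bbaba"
  [4..8]=∅  "babab"
  [0..5]=∅  "abbbba"
  [1..6]=∅  "bbbbab"
  [2..7]=∅  "bbbaba"
  [3..8]={S}  "bbabab"
  [0..6]=∅  "abbbbab"
  [1..7]=∅  "bbbbaba"
  [2..8]=∅  "bbbabab"
  [0..7]=∅  "abbbbaba"
  [1..8]=∅  "bbbbabab"
  [0..8]=∅  "abbbbabab"

S ∉ T[0,8] ⇒ NO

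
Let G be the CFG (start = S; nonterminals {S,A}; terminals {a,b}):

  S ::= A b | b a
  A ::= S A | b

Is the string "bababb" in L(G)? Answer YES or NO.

CNF form of G:
  S -> A T0 | T0 T1
  A -> S A | b
  T0 -> b
  T1 -> a

Fill CYK table bottom-up:
  T[0,0] 'b' = {A,T0}  orig:{A}
  T[1,1] 'a' = {T1}  orig:{}
  T[2,2] 'b' = {A,T0}  orig:{A}
  T[3,3] 'a' = {T1}  orig:{}
  T[4,4] 'b' = {A,T0}  orig:{A}
  T[5,5] 'b' = {A,T0}  orig:{A}
  T[0,1] 'ba' = {S}
  T[1,2] 'ab' = ∅
  T[2,3] 'ba' = {S}
  T[3,4] 'ab' = ∅
  T[4,5] 'bb' = {S}
  T[0,2] 'bab' = {A}
  T[1,3] 'aba' = ∅
  T[2,4] 'bab' = {A}
  T[3,5] 'abb' = ∅
  T[0,3] 'baba' = ∅
  T[1,4] 'abab' = ∅
  T[2,5] 'babb' = {S}
  T[0,4] 'babab' = {A}
  T[1,5] 'ababb' = ∅
  T[0,5] 'bababb' = {S}

S ∈ T[0,5] ⇒ YES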